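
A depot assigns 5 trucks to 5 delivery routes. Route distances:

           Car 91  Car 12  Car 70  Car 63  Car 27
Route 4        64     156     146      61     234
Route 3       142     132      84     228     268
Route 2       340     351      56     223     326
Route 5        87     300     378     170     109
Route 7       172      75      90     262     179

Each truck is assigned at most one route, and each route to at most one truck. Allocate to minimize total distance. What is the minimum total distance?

Optimal: Car 91→Route 3 (142 km), Car 12→Route 7 (75 km), Car 70→Route 2 (56 km), Car 63→Route 4 (61 km), Car 27→Route 5 (109 km) — total 142+75+56+61+109 = 443 km.
Row-greedy (each truck in turn takes its cheapest remaining route) gives 633 km, worse by 190.
Next-best assignment: Car 91→Route 5, Car 12→Route 3, Car 70→Route 2, Car 63→Route 4, Car 27→Route 7 = 515 km.

Minimum total: 443 km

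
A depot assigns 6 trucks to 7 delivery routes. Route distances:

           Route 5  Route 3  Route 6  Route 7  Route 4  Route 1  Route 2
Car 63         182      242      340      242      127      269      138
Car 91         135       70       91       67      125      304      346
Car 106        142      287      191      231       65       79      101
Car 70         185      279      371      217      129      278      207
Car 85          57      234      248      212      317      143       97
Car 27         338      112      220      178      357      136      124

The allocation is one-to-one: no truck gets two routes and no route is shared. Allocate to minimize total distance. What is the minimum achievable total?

Optimal: Car 63→Route 2 (138 km), Car 91→Route 7 (67 km), Car 106→Route 1 (79 km), Car 70→Route 4 (129 km), Car 85→Route 5 (57 km), Car 27→Route 3 (112 km) — total 138+67+79+129+57+112 = 582 km.
Row-greedy (each truck in turn takes its cheapest remaining route) gives 667 km, worse by 85.
Next-best assignment: Car 63→Route 2, Car 91→Route 6, Car 106→Route 1, Car 70→Route 4, Car 85→Route 5, Car 27→Route 3 = 606 km.
Every other assignment is strictly worse.

Min total: 582 km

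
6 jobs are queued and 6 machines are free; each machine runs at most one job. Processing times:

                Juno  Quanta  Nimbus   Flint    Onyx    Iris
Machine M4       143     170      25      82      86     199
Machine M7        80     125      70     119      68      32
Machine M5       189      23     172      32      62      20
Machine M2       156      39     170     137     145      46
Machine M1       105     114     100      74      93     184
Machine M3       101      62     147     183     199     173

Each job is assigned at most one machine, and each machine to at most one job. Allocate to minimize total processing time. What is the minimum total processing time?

Minimum total: 322 min

Optimal: Juno→Machine M3 (101 min), Quanta→Machine M2 (39 min), Nimbus→Machine M4 (25 min), Flint→Machine M5 (32 min), Onyx→Machine M1 (93 min), Iris→Machine M7 (32 min) — total 101+39+25+32+93+32 = 322 min.
Row-greedy (each job in turn takes its cheapest remaining machine) gives 520 min, worse by 198.
Swapping Nimbus↔Onyx (Nimbus→Machine M1 100 min, Onyx→Machine M4 86 min) adds 68.
Every other assignment is strictly worse.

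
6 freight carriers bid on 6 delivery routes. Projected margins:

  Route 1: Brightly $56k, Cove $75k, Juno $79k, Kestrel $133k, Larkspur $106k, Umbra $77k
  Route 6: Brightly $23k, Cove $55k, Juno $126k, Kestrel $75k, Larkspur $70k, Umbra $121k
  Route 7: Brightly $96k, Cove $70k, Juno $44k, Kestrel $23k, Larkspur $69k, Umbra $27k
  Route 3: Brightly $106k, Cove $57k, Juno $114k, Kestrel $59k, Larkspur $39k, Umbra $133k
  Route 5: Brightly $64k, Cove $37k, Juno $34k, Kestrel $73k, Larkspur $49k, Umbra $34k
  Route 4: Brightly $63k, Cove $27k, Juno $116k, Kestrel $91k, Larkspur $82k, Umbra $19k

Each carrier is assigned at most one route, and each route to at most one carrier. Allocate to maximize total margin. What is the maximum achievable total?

Maximum total: $608k

Optimal: Brightly→Route 5 ($64k), Cove→Route 7 ($70k), Juno→Route 6 ($126k), Kestrel→Route 1 ($133k), Larkspur→Route 4 ($82k), Umbra→Route 3 ($133k) — total 64+70+126+133+82+133 = $608k.
Row-greedy (each carrier in turn takes its best remaining route) gives $501k, worse by 107.
Next-best assignment: Brightly→Route 7, Cove→Route 5, Juno→Route 6, Kestrel→Route 1, Larkspur→Route 4, Umbra→Route 3 = $607k.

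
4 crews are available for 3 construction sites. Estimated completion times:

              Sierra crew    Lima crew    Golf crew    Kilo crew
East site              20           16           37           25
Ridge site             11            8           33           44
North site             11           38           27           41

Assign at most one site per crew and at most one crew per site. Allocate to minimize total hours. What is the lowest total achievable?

Minimum total: 44 hours

Optimal: Kilo crew→East site (25 hours), Lima crew→Ridge site (8 hours), Sierra crew→North site (11 hours) — total 25+8+11 = 44 hours.
Column-greedy (each site in turn goes to its cheapest remaining crew) gives 54 hours, worse by 10.
Next-best assignment: Lima crew→East site, Sierra crew→Ridge site, Golf crew→North site = 54 hours.
Swapping Kilo crew↔Lima crew (Kilo crew→Ridge site 44 hours, Lima crew→East site 16 hours) adds 27.
Checked against all permutations: 44 hours is optimal.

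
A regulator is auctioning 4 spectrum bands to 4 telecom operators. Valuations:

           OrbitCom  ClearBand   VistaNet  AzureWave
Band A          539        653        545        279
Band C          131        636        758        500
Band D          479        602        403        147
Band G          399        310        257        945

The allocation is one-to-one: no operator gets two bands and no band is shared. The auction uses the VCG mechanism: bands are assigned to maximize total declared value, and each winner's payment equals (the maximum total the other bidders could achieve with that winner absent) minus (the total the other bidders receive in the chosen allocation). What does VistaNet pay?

Efficient allocation: OrbitCom→Band A ($539M), ClearBand→Band D ($602M), VistaNet→Band C ($758M), AzureWave→Band G ($945M); total welfare W = $2844M.
VistaNet receives Band C at value $758M, so the others get W − 758 = $2086M.
Without VistaNet: best allocation of the remaining 3 bidders over all 4 bands is OrbitCom→Band A ($539M), ClearBand→Band C ($636M), AzureWave→Band G ($945M), total $2120M.
VCG payment = (others' best without VistaNet) − (others' welfare with VistaNet) = 2120 − 2086 = $34M.

VistaNet pays $34M.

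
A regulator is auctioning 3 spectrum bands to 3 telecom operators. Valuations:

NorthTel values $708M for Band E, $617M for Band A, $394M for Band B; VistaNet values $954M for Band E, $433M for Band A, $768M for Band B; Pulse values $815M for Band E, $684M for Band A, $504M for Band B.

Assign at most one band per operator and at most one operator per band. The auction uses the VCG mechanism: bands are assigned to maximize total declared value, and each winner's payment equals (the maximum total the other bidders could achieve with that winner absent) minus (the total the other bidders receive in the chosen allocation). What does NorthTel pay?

NorthTel pays $55M.

Efficient allocation: NorthTel→Band A ($617M), VistaNet→Band B ($768M), Pulse→Band E ($815M); total welfare W = $2200M.
NorthTel receives Band A at value $617M, so the others get W − 617 = $1583M.
Without NorthTel: best allocation of the remaining 2 bidders over all 3 bands is VistaNet→Band E ($954M), Pulse→Band A ($684M), total $1638M.
VCG payment = (others' best without NorthTel) − (others' welfare with NorthTel) = 1638 − 1583 = $55M.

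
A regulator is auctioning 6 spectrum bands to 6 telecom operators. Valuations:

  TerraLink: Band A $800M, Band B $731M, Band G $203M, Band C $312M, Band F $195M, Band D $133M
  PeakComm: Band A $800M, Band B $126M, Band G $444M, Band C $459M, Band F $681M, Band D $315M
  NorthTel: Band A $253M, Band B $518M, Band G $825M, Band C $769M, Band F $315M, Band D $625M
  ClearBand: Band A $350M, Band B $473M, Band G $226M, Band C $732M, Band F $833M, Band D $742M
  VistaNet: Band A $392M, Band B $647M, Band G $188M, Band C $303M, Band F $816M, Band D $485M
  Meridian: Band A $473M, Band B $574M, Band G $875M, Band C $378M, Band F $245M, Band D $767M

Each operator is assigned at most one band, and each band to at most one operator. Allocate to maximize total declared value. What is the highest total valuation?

Maximum total: $4733M

This is a one-to-one assignment (maximum-weight bipartite matching).
Optimal: TerraLink→Band B ($731M), PeakComm→Band A ($800M), NorthTel→Band C ($769M), ClearBand→Band D ($742M), VistaNet→Band F ($816M), Meridian→Band G ($875M) — total 731+800+769+742+816+875 = $4733M.
Max-entry greedy (repeatedly take the single best remaining cell) gives $4239M, worse by 494.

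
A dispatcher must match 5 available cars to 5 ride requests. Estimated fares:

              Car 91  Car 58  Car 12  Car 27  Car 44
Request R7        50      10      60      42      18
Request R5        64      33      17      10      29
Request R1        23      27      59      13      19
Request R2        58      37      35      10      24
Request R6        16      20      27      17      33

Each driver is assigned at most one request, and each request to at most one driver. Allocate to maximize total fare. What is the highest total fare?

Optimal: Car 91→Request R5 ($64), Car 58→Request R2 ($37), Car 12→Request R1 ($59), Car 27→Request R7 ($42), Car 44→Request R6 ($33) — total 64+37+59+42+33 = $235.
Column-greedy (each request in turn goes to its best remaining driver) gives $192, worse by 43.
Next-best assignment: Car 91→Request R2, Car 58→Request R5, Car 12→Request R1, Car 27→Request R7, Car 44→Request R6 = $225.
Swapping Car 58↔Car 12 (Car 58→Request R1 $27, Car 12→Request R2 $35) loses 34.

Max total: $235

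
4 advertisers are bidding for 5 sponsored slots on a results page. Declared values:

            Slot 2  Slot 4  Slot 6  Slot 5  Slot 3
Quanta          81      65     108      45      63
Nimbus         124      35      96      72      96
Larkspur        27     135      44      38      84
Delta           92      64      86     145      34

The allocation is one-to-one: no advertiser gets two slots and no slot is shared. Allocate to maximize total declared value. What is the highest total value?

Maximum total: $512

This is a one-to-one assignment (maximum-weight bipartite matching).
Optimal: Quanta→Slot 6 ($108), Nimbus→Slot 2 ($124), Larkspur→Slot 4 ($135), Delta→Slot 5 ($145) — total 108+124+135+145 = $512.
Checked against all permutations: $512 is optimal.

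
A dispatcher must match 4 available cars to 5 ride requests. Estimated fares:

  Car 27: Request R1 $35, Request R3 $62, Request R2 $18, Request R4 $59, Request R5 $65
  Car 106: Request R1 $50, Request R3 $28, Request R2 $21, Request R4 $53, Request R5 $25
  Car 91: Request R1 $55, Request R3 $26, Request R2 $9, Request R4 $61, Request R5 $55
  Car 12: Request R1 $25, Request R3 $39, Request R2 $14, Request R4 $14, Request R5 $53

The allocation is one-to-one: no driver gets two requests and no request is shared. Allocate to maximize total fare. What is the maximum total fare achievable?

Optimal: Car 27→Request R3 ($62), Car 106→Request R1 ($50), Car 91→Request R4 ($61), Car 12→Request R5 ($53) — total 62+50+61+53 = $226.
Column-greedy (each request in turn goes to its best remaining driver) gives $152, worse by 74.
Swapping Car 91↔Car 106 (Car 91→Request R1 $55, Car 106→Request R4 $53) loses 3.

Maximum total: $226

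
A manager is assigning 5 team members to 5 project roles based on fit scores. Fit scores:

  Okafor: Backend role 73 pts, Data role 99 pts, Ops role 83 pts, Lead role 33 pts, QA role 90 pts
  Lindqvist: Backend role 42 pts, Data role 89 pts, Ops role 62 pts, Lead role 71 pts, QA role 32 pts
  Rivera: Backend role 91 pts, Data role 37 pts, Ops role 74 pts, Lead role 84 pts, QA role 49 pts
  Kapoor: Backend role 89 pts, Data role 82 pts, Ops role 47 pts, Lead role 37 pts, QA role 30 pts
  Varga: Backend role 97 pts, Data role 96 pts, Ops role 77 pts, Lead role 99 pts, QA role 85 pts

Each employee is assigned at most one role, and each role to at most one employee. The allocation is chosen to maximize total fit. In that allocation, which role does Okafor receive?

This is a one-to-one assignment (maximum-weight bipartite matching).
Optimal: Okafor→QA role (90 pts), Lindqvist→Data role (89 pts), Rivera→Ops role (74 pts), Kapoor→Backend role (89 pts), Varga→Lead role (99 pts) — total 90+89+74+89+99 = 441 pts.
Column-greedy (each role in turn goes to its best remaining employee) gives 371 pts, worse by 70.
Next-best assignment: Okafor→Ops role, Lindqvist→Data role, Rivera→Lead role, Kapoor→Backend role, Varga→QA role = 430 pts.
Okafor's own top role is Data role (99 pts), but forcing Okafor→Data role and reassigning the rest optimally gives only 419 pts — worse by 22.

Okafor receives QA role.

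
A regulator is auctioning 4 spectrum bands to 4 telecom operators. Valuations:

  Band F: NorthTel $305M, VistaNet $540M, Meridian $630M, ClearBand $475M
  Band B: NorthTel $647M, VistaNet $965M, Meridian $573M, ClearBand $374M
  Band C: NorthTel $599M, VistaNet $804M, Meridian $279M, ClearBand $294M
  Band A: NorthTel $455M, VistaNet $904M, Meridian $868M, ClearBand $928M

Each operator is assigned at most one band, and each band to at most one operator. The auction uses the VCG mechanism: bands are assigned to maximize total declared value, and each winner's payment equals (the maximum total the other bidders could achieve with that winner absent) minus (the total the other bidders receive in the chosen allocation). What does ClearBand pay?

ClearBand pays $238M.

Efficient allocation: NorthTel→Band C ($599M), VistaNet→Band B ($965M), Meridian→Band F ($630M), ClearBand→Band A ($928M); total welfare W = $3122M.
ClearBand receives Band A at value $928M, so the others get W − 928 = $2194M.
Without ClearBand: best allocation of the remaining 3 bidders over all 4 bands is NorthTel→Band C ($599M), VistaNet→Band B ($965M), Meridian→Band A ($868M), total $2432M.
VCG payment = (others' best without ClearBand) − (others' welfare with ClearBand) = 2432 − 2194 = $238M.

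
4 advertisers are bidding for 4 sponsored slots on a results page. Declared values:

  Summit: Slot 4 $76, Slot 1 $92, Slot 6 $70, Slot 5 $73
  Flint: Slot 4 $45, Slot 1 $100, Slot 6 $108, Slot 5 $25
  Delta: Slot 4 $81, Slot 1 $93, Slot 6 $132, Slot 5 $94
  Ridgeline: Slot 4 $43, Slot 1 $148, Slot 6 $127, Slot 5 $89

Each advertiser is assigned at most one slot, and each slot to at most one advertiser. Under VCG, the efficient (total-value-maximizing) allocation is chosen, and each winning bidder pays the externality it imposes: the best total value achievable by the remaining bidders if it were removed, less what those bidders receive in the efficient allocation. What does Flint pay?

Efficient allocation: Summit→Slot 4 ($76), Flint→Slot 6 ($108), Delta→Slot 5 ($94), Ridgeline→Slot 1 ($148); total welfare W = $426.
Flint receives Slot 6 at value $108, so the others get W − 108 = $318.
Without Flint: best allocation of the remaining 3 bidders over all 4 slots is Summit→Slot 4 ($76), Delta→Slot 6 ($132), Ridgeline→Slot 1 ($148), total $356.
VCG payment = (others' best without Flint) − (others' welfare with Flint) = 356 − 318 = $38.

Flint pays $38.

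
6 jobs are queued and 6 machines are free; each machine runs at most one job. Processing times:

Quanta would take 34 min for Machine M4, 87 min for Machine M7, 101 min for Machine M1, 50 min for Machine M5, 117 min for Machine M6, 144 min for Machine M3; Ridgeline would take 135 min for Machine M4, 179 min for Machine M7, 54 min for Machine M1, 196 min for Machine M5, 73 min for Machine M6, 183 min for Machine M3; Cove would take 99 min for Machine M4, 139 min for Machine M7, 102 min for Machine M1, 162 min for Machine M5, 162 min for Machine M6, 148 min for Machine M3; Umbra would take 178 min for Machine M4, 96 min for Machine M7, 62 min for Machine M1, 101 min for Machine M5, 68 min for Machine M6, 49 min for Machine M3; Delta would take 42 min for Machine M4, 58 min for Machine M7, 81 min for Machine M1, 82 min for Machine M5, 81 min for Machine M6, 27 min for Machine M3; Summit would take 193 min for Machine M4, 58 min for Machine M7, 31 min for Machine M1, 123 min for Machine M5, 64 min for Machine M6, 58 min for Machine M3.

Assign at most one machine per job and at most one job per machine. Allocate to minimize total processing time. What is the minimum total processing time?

Optimal: Quanta→Machine M5 (50 min), Ridgeline→Machine M1 (54 min), Cove→Machine M4 (99 min), Umbra→Machine M6 (68 min), Delta→Machine M3 (27 min), Summit→Machine M7 (58 min) — total 50+54+99+68+27+58 = 356 min.
Row-greedy (each job in turn takes its cheapest remaining machine) gives 480 min, worse by 124.
Next-best assignment: Quanta→Machine M5, Ridgeline→Machine M6, Cove→Machine M4, Umbra→Machine M3, Delta→Machine M7, Summit→Machine M1 = 360 min.
Swapping Summit↔Delta (Summit→Machine M3 58 min, Delta→Machine M7 58 min) adds 31.

Minimum total: 356 min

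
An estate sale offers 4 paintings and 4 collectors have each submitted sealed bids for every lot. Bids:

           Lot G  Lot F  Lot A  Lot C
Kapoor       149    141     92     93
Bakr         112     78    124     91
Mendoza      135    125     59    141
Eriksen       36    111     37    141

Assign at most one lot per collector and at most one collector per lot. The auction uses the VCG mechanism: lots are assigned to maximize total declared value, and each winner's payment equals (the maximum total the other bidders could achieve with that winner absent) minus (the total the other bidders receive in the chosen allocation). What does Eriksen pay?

Eriksen pays $14.

Efficient allocation: Kapoor→Lot F ($141), Bakr→Lot A ($124), Mendoza→Lot G ($135), Eriksen→Lot C ($141); total welfare W = $541.
Eriksen receives Lot C at value $141, so the others get W − 141 = $400.
Without Eriksen: best allocation of the remaining 3 bidders over all 4 lots is Kapoor→Lot G ($149), Bakr→Lot A ($124), Mendoza→Lot C ($141), total $414.
VCG payment = (others' best without Eriksen) − (others' welfare with Eriksen) = 414 − 400 = $14.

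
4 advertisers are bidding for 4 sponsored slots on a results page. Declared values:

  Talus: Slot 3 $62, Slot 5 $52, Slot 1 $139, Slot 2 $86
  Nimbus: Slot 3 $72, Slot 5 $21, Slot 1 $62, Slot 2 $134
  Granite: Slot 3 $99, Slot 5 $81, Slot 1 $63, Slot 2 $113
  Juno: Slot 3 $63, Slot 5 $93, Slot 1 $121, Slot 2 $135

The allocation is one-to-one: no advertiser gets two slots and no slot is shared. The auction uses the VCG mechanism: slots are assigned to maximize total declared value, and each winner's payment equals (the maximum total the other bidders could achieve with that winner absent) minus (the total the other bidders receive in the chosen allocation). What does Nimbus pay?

Efficient allocation: Talus→Slot 1 ($139), Nimbus→Slot 2 ($134), Granite→Slot 3 ($99), Juno→Slot 5 ($93); total welfare W = $465.
Nimbus receives Slot 2 at value $134, so the others get W − 134 = $331.
Without Nimbus: best allocation of the remaining 3 bidders over all 4 slots is Talus→Slot 1 ($139), Granite→Slot 3 ($99), Juno→Slot 2 ($135), total $373.
VCG payment = (others' best without Nimbus) − (others' welfare with Nimbus) = 373 − 331 = $42.

Nimbus pays $42.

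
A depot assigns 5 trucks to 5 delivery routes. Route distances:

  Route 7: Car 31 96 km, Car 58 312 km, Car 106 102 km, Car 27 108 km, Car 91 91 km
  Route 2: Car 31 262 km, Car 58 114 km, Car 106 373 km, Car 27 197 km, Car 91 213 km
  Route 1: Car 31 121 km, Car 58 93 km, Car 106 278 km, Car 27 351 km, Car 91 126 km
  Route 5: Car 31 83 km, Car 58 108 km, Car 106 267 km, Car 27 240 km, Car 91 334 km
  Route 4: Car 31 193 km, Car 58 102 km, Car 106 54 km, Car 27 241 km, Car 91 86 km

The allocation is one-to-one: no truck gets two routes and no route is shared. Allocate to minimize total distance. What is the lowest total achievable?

Minimum total: 485 km

This is the linear assignment problem.
Optimal: Car 31→Route 5 (83 km), Car 58→Route 2 (114 km), Car 106→Route 4 (54 km), Car 27→Route 7 (108 km), Car 91→Route 1 (126 km) — total 83+114+54+108+126 = 485 km.
Min-entry greedy (repeatedly take the single cheapest remaining cell) gives 518 km, worse by 33.
Next-best assignment: Car 31→Route 5, Car 58→Route 1, Car 106→Route 4, Car 27→Route 2, Car 91→Route 7 = 518 km.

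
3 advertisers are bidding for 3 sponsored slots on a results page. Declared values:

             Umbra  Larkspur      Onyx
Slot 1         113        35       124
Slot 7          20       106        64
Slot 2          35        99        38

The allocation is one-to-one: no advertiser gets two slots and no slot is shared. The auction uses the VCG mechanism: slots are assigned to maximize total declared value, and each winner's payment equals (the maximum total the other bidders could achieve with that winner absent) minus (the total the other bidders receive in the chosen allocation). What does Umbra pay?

Umbra pays $67.

Efficient allocation: Umbra→Slot 1 ($113), Larkspur→Slot 2 ($99), Onyx→Slot 7 ($64); total welfare W = $276.
Umbra receives Slot 1 at value $113, so the others get W − 113 = $163.
Without Umbra: best allocation of the remaining 2 bidders over all 3 slots is Larkspur→Slot 7 ($106), Onyx→Slot 1 ($124), total $230.
VCG payment = (others' best without Umbra) − (others' welfare with Umbra) = 230 − 163 = $67.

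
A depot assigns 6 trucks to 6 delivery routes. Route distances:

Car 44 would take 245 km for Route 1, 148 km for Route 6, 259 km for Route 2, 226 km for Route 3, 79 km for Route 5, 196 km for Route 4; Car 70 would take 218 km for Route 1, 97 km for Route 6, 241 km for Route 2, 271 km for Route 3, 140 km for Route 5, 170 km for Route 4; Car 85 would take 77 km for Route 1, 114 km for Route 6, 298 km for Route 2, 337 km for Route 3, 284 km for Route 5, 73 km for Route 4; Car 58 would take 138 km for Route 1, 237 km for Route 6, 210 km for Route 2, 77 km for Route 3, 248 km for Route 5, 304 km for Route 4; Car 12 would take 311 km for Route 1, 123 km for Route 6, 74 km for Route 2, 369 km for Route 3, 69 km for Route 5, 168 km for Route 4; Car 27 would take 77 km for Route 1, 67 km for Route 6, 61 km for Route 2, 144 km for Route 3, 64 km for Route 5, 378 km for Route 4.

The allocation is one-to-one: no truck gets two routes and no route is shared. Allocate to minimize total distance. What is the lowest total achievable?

Min total: 477 km

Treat this as an assignment problem: match each truck to one route.
Optimal: Car 44→Route 5 (79 km), Car 70→Route 6 (97 km), Car 85→Route 4 (73 km), Car 58→Route 3 (77 km), Car 12→Route 2 (74 km), Car 27→Route 1 (77 km) — total 79+97+73+77+74+77 = 477 km.
Column-greedy (each route in turn goes to its cheapest remaining truck) gives 544 km, worse by 67.
Checked against all permutations: 477 km is optimal.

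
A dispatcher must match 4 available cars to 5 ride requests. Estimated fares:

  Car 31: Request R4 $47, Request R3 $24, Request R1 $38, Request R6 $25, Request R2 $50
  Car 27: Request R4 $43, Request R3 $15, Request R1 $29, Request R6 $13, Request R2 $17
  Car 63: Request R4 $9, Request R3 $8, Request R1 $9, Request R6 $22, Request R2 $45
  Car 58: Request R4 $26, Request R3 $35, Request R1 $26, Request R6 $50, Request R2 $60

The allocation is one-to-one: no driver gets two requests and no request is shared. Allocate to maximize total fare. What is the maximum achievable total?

Optimal: Car 31→Request R1 ($38), Car 27→Request R4 ($43), Car 63→Request R2 ($45), Car 58→Request R6 ($50) — total 38+43+45+50 = $176.
Column-greedy (each request in turn goes to its best remaining driver) gives $133, worse by 43.

Max total: $176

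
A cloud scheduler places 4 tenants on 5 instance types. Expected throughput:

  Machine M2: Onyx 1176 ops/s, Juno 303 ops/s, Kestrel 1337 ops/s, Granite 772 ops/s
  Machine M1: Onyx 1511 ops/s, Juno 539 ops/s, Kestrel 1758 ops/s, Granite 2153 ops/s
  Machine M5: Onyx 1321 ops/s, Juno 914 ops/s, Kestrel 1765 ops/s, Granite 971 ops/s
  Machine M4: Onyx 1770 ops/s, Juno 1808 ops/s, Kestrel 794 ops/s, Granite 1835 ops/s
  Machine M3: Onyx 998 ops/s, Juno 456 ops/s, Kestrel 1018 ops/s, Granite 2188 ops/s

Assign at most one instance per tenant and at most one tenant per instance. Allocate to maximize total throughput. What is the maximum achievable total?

Treat this as an assignment problem: match each tenant to one instance.
Optimal: Onyx→Machine M1 (1511 ops/s), Juno→Machine M4 (1808 ops/s), Kestrel→Machine M5 (1765 ops/s), Granite→Machine M3 (2188 ops/s) — total 1511+1808+1765+2188 = 7272 ops/s.
Row-greedy (each tenant in turn takes its best remaining instance) gives 6630 ops/s, worse by 642.

Maximum total: 7272 ops/s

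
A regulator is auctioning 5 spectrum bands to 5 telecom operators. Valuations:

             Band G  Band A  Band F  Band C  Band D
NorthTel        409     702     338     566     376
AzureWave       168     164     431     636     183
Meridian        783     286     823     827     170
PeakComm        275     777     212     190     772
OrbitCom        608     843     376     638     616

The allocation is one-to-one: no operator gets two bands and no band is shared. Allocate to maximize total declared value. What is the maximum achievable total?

Optimal: NorthTel→Band A ($702M), AzureWave→Band C ($636M), Meridian→Band F ($823M), PeakComm→Band D ($772M), OrbitCom→Band G ($608M) — total 702+636+823+772+608 = $3541M.
Max-entry greedy (repeatedly take the single best remaining cell) gives $3282M, worse by 259.
Next-best assignment: NorthTel→Band G, AzureWave→Band C, Meridian→Band F, PeakComm→Band D, OrbitCom→Band A = $3483M.
No other one-to-one assignment exceeds $3541M.

Max total: $3541M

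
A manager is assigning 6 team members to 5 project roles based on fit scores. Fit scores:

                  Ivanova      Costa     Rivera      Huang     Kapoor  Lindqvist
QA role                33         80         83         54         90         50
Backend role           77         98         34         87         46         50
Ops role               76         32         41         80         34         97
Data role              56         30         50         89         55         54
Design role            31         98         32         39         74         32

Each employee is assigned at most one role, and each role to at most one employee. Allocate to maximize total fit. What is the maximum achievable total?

Optimal: Kapoor→QA role (90 pts), Ivanova→Backend role (77 pts), Lindqvist→Ops role (97 pts), Huang→Data role (89 pts), Costa→Design role (98 pts) — total 90+77+97+89+98 = 451 pts.
Row-greedy (each employee in turn takes its best remaining role) gives 381 pts, worse by 70.
Next-best assignment: Rivera→QA role, Ivanova→Backend role, Lindqvist→Ops role, Huang→Data role, Costa→Design role = 444 pts.
Swapping Kapoor↔Lindqvist (Kapoor→Ops role 34 pts, Lindqvist→QA role 50 pts) loses 103.
Every other assignment is strictly worse.

Maximum total: 451 pts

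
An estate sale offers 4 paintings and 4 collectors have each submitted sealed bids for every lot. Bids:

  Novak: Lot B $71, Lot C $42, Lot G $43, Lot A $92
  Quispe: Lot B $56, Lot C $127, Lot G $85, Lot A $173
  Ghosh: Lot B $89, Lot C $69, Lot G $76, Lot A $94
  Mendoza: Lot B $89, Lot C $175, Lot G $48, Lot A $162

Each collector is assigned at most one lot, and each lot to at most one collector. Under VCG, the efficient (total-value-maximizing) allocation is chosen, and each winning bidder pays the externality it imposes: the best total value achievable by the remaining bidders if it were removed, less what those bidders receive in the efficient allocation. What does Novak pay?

Novak pays $13.

Efficient allocation: Novak→Lot B ($71), Quispe→Lot A ($173), Ghosh→Lot G ($76), Mendoza→Lot C ($175); total welfare W = $495.
Novak receives Lot B at value $71, so the others get W − 71 = $424.
Without Novak: best allocation of the remaining 3 bidders over all 4 lots is Quispe→Lot A ($173), Ghosh→Lot B ($89), Mendoza→Lot C ($175), total $437.
VCG payment = (others' best without Novak) − (others' welfare with Novak) = 437 − 424 = $13.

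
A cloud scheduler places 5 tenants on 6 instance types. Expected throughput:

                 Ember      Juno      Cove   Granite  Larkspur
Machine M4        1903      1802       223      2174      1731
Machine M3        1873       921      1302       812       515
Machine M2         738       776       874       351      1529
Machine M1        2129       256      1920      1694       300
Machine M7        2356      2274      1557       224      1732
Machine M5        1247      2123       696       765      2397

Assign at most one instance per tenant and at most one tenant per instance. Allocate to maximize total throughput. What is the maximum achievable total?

Optimal: Ember→Machine M3 (1873 ops/s), Juno→Machine M7 (2274 ops/s), Cove→Machine M1 (1920 ops/s), Granite→Machine M4 (2174 ops/s), Larkspur→Machine M5 (2397 ops/s) — total 1873+2274+1920+2174+2397 = 10638 ops/s.
Column-greedy (each instance in turn goes to its best remaining tenant) gives 9770 ops/s, worse by 868.
Next-best assignment: Ember→Machine M1, Juno→Machine M7, Cove→Machine M3, Granite→Machine M4, Larkspur→Machine M5 = 10276 ops/s.
Swapping Granite↔Larkspur (Granite→Machine M5 765 ops/s, Larkspur→Machine M4 1731 ops/s) loses 2075.

Max total: 10638 ops/s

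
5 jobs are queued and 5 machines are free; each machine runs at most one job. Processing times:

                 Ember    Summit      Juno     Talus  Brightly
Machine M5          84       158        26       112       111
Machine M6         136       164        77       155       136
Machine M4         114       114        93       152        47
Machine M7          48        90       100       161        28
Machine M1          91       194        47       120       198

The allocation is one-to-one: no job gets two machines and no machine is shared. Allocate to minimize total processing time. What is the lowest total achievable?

Minimum total: 405 min

Optimal: Ember→Machine M7 (48 min), Summit→Machine M6 (164 min), Juno→Machine M5 (26 min), Talus→Machine M1 (120 min), Brightly→Machine M4 (47 min) — total 48+164+26+120+47 = 405 min.
Min-entry greedy (repeatedly take the single cheapest remaining cell) gives 414 min, worse by 9.
Next-best assignment: Ember→Machine M1, Summit→Machine M7, Juno→Machine M5, Talus→Machine M6, Brightly→Machine M4 = 409 min.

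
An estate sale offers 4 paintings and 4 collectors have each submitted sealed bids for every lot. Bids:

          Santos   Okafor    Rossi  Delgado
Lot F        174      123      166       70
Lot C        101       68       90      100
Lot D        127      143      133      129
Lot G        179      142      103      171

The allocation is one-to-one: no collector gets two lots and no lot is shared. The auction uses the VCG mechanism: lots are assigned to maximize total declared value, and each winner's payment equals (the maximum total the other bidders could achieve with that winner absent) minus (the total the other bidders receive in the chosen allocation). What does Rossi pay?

Efficient allocation: Santos→Lot G ($179), Okafor→Lot D ($143), Rossi→Lot F ($166), Delgado→Lot C ($100); total welfare W = $588.
Rossi receives Lot F at value $166, so the others get W − 166 = $422.
Without Rossi: best allocation of the remaining 3 bidders over all 4 lots is Santos→Lot F ($174), Okafor→Lot D ($143), Delgado→Lot G ($171), total $488.
VCG payment = (others' best without Rossi) − (others' welfare with Rossi) = 488 − 422 = $66.

Rossi pays $66.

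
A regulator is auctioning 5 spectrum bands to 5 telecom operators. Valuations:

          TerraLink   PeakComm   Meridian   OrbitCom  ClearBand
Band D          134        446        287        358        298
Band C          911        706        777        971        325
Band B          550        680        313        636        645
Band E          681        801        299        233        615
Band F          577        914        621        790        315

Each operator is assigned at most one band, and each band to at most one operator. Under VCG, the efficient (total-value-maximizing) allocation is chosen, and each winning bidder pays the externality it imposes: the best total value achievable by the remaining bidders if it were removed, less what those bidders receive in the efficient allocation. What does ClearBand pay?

Efficient allocation: TerraLink→Band E ($681M), PeakComm→Band F ($914M), Meridian→Band D ($287M), OrbitCom→Band C ($971M), ClearBand→Band B ($645M); total welfare W = $3498M.
ClearBand receives Band B at value $645M, so the others get W − 645 = $2853M.
Without ClearBand: best allocation of the remaining 4 bidders over all 5 bands is TerraLink→Band E ($681M), PeakComm→Band F ($914M), Meridian→Band C ($777M), OrbitCom→Band B ($636M), total $3008M.
VCG payment = (others' best without ClearBand) − (others' welfare with ClearBand) = 3008 − 2853 = $155M.

ClearBand pays $155M.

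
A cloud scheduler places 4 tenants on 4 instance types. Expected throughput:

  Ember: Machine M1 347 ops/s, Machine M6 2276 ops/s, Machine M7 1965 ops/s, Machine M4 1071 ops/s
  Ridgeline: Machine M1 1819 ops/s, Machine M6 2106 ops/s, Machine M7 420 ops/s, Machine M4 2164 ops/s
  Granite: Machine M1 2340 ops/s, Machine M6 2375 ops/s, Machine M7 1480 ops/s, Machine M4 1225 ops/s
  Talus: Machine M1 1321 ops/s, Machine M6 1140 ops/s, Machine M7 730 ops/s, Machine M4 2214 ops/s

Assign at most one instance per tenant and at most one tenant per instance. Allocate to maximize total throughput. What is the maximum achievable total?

Maximum total: 8625 ops/s

Optimal: Ember→Machine M7 (1965 ops/s), Ridgeline→Machine M6 (2106 ops/s), Granite→Machine M1 (2340 ops/s), Talus→Machine M4 (2214 ops/s) — total 1965+2106+2340+2214 = 8625 ops/s.
Checked against all permutations: 8625 ops/s is optimal.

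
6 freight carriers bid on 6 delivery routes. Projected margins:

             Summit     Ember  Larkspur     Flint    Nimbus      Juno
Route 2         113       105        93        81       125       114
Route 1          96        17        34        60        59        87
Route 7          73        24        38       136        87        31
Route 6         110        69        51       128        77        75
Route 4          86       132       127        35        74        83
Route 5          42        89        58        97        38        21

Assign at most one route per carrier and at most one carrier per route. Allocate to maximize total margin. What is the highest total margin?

Max total: $674k

This is the linear assignment problem.
Optimal: Summit→Route 6 ($110k), Ember→Route 5 ($89k), Larkspur→Route 4 ($127k), Flint→Route 7 ($136k), Nimbus→Route 2 ($125k), Juno→Route 1 ($87k) — total 110+89+127+136+125+87 = $674k.
Column-greedy (each route in turn goes to its best remaining carrier) gives $622k, worse by 52.
Next-best assignment: Summit→Route 1, Ember→Route 5, Larkspur→Route 4, Flint→Route 7, Nimbus→Route 2, Juno→Route 6 = $648k.
Every other assignment is strictly worse.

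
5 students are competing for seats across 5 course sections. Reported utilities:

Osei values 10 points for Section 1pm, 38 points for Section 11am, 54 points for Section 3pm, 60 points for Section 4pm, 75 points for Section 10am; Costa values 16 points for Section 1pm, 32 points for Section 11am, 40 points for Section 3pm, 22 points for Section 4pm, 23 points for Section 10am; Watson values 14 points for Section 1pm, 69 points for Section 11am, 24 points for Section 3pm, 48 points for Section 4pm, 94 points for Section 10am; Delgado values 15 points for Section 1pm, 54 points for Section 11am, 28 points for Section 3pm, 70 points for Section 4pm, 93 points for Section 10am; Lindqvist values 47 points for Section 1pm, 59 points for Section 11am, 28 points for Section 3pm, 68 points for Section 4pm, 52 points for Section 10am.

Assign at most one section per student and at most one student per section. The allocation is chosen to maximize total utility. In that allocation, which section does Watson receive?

Watson receives Section 11am.

Optimal: Osei→Section 4pm (60 points), Costa→Section 3pm (40 points), Watson→Section 11am (69 points), Delgado→Section 10am (93 points), Lindqvist→Section 1pm (47 points) — total 60+40+69+93+47 = 309 points.
Row-greedy (each student in turn takes its best remaining section) gives 301 points, worse by 8.
No other one-to-one assignment exceeds 309 points.
Watson's own top section is Section 10am (94 points), but forcing Watson→Section 10am and reassigning the rest optimally gives only 297 points — worse by 12.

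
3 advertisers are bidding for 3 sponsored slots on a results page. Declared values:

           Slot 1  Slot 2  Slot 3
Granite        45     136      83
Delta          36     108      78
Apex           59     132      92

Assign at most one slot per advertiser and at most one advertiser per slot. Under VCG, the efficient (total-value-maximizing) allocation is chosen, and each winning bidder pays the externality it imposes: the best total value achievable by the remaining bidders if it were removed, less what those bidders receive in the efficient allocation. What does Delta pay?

Delta pays $33.

Efficient allocation: Granite→Slot 2 ($136), Delta→Slot 3 ($78), Apex→Slot 1 ($59); total welfare W = $273.
Delta receives Slot 3 at value $78, so the others get W − 78 = $195.
Without Delta: best allocation of the remaining 2 bidders over all 3 slots is Granite→Slot 2 ($136), Apex→Slot 3 ($92), total $228.
VCG payment = (others' best without Delta) − (others' welfare with Delta) = 228 − 195 = $33.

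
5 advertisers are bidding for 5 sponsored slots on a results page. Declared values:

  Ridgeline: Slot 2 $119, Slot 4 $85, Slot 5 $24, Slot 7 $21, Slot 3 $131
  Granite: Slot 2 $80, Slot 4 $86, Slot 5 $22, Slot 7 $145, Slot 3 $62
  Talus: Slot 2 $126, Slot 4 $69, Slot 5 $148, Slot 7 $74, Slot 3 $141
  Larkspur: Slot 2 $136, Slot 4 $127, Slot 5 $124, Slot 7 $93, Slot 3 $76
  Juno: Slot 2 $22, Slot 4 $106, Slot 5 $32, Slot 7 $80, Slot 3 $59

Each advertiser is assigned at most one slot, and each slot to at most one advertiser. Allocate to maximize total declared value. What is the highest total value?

Optimal: Ridgeline→Slot 3 ($131), Granite→Slot 7 ($145), Talus→Slot 5 ($148), Larkspur→Slot 2 ($136), Juno→Slot 4 ($106) — total 131+145+148+136+106 = $666.
Swapping Talus↔Larkspur (Talus→Slot 2 $126, Larkspur→Slot 5 $124) loses 34.
Checked against all permutations: $666 is optimal.

Maximum total: $666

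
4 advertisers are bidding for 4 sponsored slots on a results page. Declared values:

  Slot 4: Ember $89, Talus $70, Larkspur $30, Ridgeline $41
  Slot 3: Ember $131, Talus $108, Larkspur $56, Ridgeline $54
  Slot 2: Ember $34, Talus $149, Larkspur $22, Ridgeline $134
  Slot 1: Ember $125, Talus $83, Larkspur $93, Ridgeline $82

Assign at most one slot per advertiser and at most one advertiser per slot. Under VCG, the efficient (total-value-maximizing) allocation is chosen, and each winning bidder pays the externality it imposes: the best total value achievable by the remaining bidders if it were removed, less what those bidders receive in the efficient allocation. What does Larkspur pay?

Larkspur pays $32.

Efficient allocation: Ember→Slot 3 ($131), Talus→Slot 4 ($70), Larkspur→Slot 1 ($93), Ridgeline→Slot 2 ($134); total welfare W = $428.
Larkspur receives Slot 1 at value $93, so the others get W − 93 = $335.
Without Larkspur: best allocation of the remaining 3 bidders over all 4 slots is Ember→Slot 1 ($125), Talus→Slot 3 ($108), Ridgeline→Slot 2 ($134), total $367.
VCG payment = (others' best without Larkspur) − (others' welfare with Larkspur) = 367 − 335 = $32.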